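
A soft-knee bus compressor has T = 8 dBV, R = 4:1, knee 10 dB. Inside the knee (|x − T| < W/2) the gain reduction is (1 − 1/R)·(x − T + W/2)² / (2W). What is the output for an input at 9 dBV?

7.65 dBV

x − T + W/2 = 9 − 8 + 5 = 6.
GR = (1 − 1/4) × 6² / 20 = 0.75 × 36 / 20 = 1.35 dB.
Output = 9 − 1.35 = 7.65 dBV.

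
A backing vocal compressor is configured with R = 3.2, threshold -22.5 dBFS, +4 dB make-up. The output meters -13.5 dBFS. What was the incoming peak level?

-6.5 dBFS

Stripping the +4 dB make-up gives -17.5 dBFS at the gain stage.
The compressed level sits -17.5 − (-22.5) = 5 dB over threshold.
Before 3.2:1 compression the overshoot was 5 × 3.2 = 16 dB, so input = -22.5 + 16 = -6.5 dBFS.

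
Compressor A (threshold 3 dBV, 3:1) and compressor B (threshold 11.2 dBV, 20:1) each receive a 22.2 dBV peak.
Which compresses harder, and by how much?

A, by 2.35 dB

A: GR = 19.2 − 19.2/3 = 12.8 dB.
B: GR = 11 − 11/20 = 10.45 dB.
A reduces 2.35 dB more.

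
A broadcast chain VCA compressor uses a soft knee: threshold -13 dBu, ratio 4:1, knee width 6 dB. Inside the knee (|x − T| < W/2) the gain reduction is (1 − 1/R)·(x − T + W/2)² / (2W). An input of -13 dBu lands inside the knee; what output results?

-13.5625 dBu

x − T + W/2 = -13 − (-13) + 3 = 3.
GR = (1 − 1/4) × 3² / 12 = 0.75 × 9 / 12 = 0.5625 dB.
Output = -13 − 0.5625 = -13.5625 dBu.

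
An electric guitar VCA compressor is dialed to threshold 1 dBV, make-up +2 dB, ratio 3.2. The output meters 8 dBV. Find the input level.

Remove make-up: 8 − 2 = 6 dBV.
That's 5 dB above the 1 dBV threshold.
Before 3.2:1 compression the overshoot was 5 × 3.2 = 16 dB, so input = 1 + 16 = 17 dBV.

17 dBV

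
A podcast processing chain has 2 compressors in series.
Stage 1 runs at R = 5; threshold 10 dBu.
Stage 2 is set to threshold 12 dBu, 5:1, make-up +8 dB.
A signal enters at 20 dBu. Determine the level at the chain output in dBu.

20 dBu

Stage 1: overshoot 10 dB → 10/5 = 2 dB → 12 dBu.
Stage 2: 12 dBu is at or below the 12 dBu threshold — no compression; make-up brings it to 20 dBu.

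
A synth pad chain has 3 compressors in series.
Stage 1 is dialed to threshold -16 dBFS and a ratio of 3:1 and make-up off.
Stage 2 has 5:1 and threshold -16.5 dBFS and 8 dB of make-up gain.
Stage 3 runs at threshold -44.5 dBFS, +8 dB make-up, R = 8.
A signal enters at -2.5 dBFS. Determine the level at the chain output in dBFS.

Stage 1: 13.5 dB above -16 dBFS, reduced 3:1 to 4.5 dB above → -11.5 dBFS.
Stage 2: -11.5 dBFS is 5 dB over -16.5 dBFS; at 5:1 that becomes 1 dB over, giving -15.5 dBFS; +8 dB make-up → -7.5 dBFS.
Stage 3: -7.5 dBFS is 37 dB over -44.5 dBFS; at 8:1 that becomes 4.625 dB over, giving -39.875 dBFS; +8 dB make-up → -31.875 dBFS.

-31.875 dBFS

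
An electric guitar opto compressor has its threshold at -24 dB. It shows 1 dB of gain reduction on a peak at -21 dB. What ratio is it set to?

1.5:1

Input overshoot = -21 − (-24) = 3 dB.
Output overshoot = 3 − 1 = 2 dB.
Ratio = input overshoot / output overshoot = 3 / 2 = 1.5.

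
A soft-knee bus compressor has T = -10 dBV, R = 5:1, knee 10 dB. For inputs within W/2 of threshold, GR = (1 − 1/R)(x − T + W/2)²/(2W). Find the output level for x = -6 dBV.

-9.24 dBV

x − T + W/2 = -6 − (-10) + 5 = 9.
GR = (1 − 1/5) × 9² / 20 = 0.8 × 81 / 20 = 3.24 dB.
Output = -6 − 3.24 = -9.24 dBV.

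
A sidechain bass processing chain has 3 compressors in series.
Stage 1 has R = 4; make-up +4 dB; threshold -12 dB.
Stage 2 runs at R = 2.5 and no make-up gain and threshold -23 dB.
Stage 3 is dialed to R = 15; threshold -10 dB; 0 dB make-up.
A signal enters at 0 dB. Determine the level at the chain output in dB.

Stage 1: overshoot 12 dB → 12/4 = 3 dB → -9 dB; +4 dB make-up → -5 dB.
Stage 2: overshoot 18 dB → 18/2.5 = 7.2 dB → -15.8 dB.
Stage 3: -15.8 dB ≤ -10 dB, so stage 3 doesn't engage; output -15.8 dB.

-15.8 dB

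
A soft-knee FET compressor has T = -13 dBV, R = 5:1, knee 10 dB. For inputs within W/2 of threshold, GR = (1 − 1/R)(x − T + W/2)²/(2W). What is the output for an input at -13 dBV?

-14 dBV

x − T + W/2 = -13 − (-13) + 5 = 5.
GR = (1 − 1/5) × 5² / 20 = 0.8 × 25 / 20 = 1 dB.
Output = -13 − 1 = -14 dBV.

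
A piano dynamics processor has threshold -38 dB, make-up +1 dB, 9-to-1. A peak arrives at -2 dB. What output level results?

-2 dB sits 36 dB over threshold.
At 9:1 the overshoot is divided by 9, leaving 4 dB above threshold.
That puts the output at -34 dB; make-up adds 1 dB, giving -33 dB.

-33 dB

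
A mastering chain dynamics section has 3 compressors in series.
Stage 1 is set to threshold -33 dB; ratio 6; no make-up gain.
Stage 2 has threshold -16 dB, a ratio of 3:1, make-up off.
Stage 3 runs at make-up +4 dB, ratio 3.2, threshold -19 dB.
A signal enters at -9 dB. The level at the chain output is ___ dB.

Stage 1: overshoot 24 dB → 24/6 = 4 dB → -29 dB.
Stage 2: below threshold (-29 ≤ -16); passes unchanged; output -29 dB.
Stage 3: below threshold (-29 ≤ -19); passes unchanged; make-up brings it to -25 dB.

-25 dB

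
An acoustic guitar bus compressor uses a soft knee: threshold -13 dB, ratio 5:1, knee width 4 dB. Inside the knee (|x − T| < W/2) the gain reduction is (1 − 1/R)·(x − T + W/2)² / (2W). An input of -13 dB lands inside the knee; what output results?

-13.4 dB

x − T + W/2 = -13 − (-13) + 2 = 2.
GR = (1 − 1/5) × 2² / 8 = 0.8 × 4 / 8 = 0.4 dB.
Output = -13 − 0.4 = -13.4 dB.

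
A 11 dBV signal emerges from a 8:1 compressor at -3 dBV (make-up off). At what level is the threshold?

Gain reduction = 11 − (-3) = 14 dB; output overshoot = GR / (R − 1) = 14 / 7 = 2 dB.
Threshold = output − output overshoot = -3 − 2 = -5 dBV.

-5 dBV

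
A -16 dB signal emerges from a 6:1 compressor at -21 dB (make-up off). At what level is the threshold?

Let T be the threshold. Output overshoot = (input overshoot)/R, so -21 − T = (-16 − T)/6.
6·(-21 − T) = -16 − T → 5·T = -126 − (-16) = -110.
T = -110/5 = -22 dB.

-22 dB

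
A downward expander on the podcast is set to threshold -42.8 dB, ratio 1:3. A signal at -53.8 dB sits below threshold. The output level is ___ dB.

-75.8 dB

Undershoot = (-42.8) − (-53.8) = 11 dB.
At 1:3, that expands to 33 dB under threshold.
Output = -42.8 − 33 = -75.8 dB.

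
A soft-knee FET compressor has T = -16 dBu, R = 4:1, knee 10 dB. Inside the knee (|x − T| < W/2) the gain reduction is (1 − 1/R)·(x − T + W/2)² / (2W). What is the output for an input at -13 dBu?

-15.4 dBu

x − T + W/2 = -13 − (-16) + 5 = 8.
GR = (1 − 1/4) × 8² / 20 = 0.75 × 64 / 20 = 2.4 dB.
Output = -13 − 2.4 = -15.4 dBu.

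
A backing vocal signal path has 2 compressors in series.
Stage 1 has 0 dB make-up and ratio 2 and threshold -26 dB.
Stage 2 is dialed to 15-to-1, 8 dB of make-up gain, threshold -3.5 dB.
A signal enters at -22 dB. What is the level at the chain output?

-16 dB

Stage 1: -22 dB is 4 dB over -26 dB; at 2:1 that becomes 2 dB over, giving -24 dB.
Stage 2: below threshold (-24 ≤ -3.5); passes unchanged; make-up brings it to -16 dB.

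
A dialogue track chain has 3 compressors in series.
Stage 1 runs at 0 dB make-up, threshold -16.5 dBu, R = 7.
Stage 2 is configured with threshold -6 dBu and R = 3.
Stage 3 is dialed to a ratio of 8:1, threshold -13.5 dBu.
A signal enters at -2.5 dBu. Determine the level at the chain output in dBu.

-14.5 dBu

Stage 1: overshoot 14 dB → 14/7 = 2 dB → -14.5 dBu.
Stage 2: below threshold (-14.5 ≤ -6); passes unchanged; output -14.5 dBu.
Stage 3: -14.5 dBu is at or below the -13.5 dBu threshold — no compression; output -14.5 dBu.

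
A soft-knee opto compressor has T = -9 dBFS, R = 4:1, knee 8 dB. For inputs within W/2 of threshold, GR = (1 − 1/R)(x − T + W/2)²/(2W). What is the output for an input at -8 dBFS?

x − T + W/2 = -8 − (-9) + 4 = 5.
GR = (1 − 1/4) × 5² / 16 = 0.75 × 25 / 16 = 1.171875 dB.
Output = -8 − 1.171875 = -9.171875 dBFS.

-9.171875 dBFS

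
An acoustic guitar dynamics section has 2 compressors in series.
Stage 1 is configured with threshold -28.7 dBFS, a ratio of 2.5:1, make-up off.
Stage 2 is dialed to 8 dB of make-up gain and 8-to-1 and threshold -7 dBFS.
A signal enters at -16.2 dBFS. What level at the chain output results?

Stage 1: -16.2 dBFS is 12.5 dB over -28.7 dBFS; at 2.5:1 that becomes 5 dB over, giving -23.7 dBFS.
Stage 2: below threshold (-23.7 ≤ -7); passes unchanged; make-up brings it to -15.7 dBFS.

-15.7 dBFS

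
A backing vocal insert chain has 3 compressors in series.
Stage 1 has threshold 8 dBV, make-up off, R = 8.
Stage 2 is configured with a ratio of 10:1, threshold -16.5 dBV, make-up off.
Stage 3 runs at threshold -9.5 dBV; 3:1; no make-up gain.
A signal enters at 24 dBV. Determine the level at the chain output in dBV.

Stage 1: 16 dB above 8 dBV, reduced 8:1 to 2 dB above → 10 dBV.
Stage 2: 10 dBV is 26.5 dB over -16.5 dBV; at 10:1 that becomes 2.65 dB over, giving -13.85 dBV.
Stage 3: -13.85 dBV ≤ -9.5 dBV, so stage 3 doesn't engage; output -13.85 dBV.

-13.85 dBV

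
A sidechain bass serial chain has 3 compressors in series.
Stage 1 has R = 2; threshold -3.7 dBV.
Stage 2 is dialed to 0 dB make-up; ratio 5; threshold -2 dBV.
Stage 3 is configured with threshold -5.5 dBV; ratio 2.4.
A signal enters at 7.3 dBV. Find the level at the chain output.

-3.725 dBV

Stage 1: overshoot 11 dB → 11/2 = 5.5 dB → 1.8 dBV.
Stage 2: 3.8 dB above -2 dBV, reduced 5:1 to 0.76 dB above → -1.24 dBV.
Stage 3: 4.26 dB above -5.5 dBV, reduced 2.4:1 to 1.775 dB above → -3.725 dBV.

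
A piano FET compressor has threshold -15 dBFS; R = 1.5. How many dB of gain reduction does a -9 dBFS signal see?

The signal is 6 dB above threshold.
At 1.5:1, output sits 6/1.5 = 4 dB above threshold.
So the signal is attenuated by 6 − 4 = 2 dB.

2 dB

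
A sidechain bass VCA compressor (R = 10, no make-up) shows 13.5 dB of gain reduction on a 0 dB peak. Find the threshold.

Input is 15 dB above T (since output overshoot × R = input overshoot: (-13.5 − T)·10 = 0 − T gives T = -15 dB).
Check: -15 + (0 − (-15))/10 = -15 + 1.5 = -13.5 dB. ✓

-15 dB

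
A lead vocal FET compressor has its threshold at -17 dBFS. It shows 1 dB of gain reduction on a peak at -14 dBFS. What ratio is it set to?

1.5:1

Input overshoot = -14 − (-17) = 3 dB.
Output overshoot = 3 − 1 = 2 dB.
Ratio = input overshoot / output overshoot = 3 / 2 = 1.5.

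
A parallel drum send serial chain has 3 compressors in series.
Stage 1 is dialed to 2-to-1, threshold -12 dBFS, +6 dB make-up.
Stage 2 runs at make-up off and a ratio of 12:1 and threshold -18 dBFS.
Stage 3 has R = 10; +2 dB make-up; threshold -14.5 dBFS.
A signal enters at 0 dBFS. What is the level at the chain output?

-14.5 dBFS

Stage 1: 12 dB above -12 dBFS, reduced 2:1 to 6 dB above → -6 dBFS; +6 dB make-up → 0 dBFS.
Stage 2: 0 dBFS is 18 dB over -18 dBFS; at 12:1 that becomes 1.5 dB over, giving -16.5 dBFS.
Stage 3: below threshold (-16.5 ≤ -14.5); passes unchanged; make-up brings it to -14.5 dBFS.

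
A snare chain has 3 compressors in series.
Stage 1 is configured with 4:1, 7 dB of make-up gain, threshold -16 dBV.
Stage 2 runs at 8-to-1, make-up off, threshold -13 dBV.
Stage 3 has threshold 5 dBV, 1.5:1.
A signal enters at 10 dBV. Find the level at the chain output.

-11.6875 dBV

Stage 1: overshoot 26 dB → 26/4 = 6.5 dB → -9.5 dBV; +7 dB make-up → -2.5 dBV.
Stage 2: 10.5 dB above -13 dBV, reduced 8:1 to 1.3125 dB above → -11.6875 dBV.
Stage 3: -11.6875 dBV ≤ 5 dBV, so stage 3 doesn't engage; output -11.6875 dBV.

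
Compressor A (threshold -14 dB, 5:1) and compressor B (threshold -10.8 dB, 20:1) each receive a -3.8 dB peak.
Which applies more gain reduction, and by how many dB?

A, by 1.51 dB

A: overshoot 10.2 dB → output overshoot 2.04 dB → GR 8.16 dB.
B: overshoot 7 dB → output overshoot 0.35 dB → GR 6.65 dB.
A reduces 1.51 dB more.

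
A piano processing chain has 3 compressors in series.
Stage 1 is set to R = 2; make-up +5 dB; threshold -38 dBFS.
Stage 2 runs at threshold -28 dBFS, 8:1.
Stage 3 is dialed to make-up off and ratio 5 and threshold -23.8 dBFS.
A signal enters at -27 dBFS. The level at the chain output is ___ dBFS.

-27.9375 dBFS

Stage 1: 11 dB above -38 dBFS, reduced 2:1 to 5.5 dB above → -32.5 dBFS; +5 dB make-up → -27.5 dBFS.
Stage 2: -27.5 dBFS is 0.5 dB over -28 dBFS; at 8:1 that becomes 0.0625 dB over, giving -27.9375 dBFS.
Stage 3: below threshold (-27.9375 ≤ -23.8); passes unchanged; output -27.9375 dBFS.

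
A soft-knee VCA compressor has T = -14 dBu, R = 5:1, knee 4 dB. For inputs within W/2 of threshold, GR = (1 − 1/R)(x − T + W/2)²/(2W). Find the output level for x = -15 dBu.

-15.1 dBu

x − T + W/2 = -15 − (-14) + 2 = 1.
GR = (1 − 1/5) × 1² / 8 = 0.8 × 1 / 8 = 0.1 dB.
Output = -15 − 0.1 = -15.1 dBu.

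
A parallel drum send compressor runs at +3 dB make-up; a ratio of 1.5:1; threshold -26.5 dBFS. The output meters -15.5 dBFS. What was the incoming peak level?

Remove make-up: -15.5 − 3 = -18.5 dBFS.
Post-compression overshoot = -18.5 − (-26.5) = 8 dB.
Input overshoot = R × output overshoot = 12 dB → input = -26.5 + 12 = -14.5 dBFS.

-14.5 dBFS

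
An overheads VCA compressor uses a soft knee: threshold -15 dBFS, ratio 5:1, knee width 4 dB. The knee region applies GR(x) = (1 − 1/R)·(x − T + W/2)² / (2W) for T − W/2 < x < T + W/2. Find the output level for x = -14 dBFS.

-14.9 dBFS

x − T + W/2 = -14 − (-15) + 2 = 3.
GR = (1 − 1/5) × 3² / 8 = 0.8 × 9 / 8 = 0.9 dB.
Output = -14 − 0.9 = -14.9 dBFS.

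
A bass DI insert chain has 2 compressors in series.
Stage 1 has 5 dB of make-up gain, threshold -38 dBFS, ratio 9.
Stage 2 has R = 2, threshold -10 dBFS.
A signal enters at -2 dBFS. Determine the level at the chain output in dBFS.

Stage 1: 36 dB above -38 dBFS, reduced 9:1 to 4 dB above → -34 dBFS; +5 dB make-up → -29 dBFS.
Stage 2: -29 dBFS is at or below the -10 dBFS threshold — no compression; output -29 dBFS.

-29 dBFS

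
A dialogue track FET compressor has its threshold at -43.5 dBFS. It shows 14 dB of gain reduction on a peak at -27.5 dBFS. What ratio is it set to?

Input overshoot = -27.5 − (-43.5) = 16 dB.
Output overshoot = 16 − 14 = 2 dB.
Ratio = input overshoot / output overshoot = 16 / 2 = 8.

8:1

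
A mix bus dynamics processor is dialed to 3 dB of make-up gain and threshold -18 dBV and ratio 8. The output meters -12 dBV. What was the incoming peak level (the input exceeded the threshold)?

Stripping the +3 dB make-up gives -15 dBV at the gain stage.
Post-compression overshoot = -15 − (-18) = 3 dB.
Undo the ratio: input overshoot = 3 × 8 = 24 dB, giving input = 6 dBV.

6 dBV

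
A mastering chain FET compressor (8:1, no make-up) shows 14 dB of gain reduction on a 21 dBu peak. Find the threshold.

Let T be the threshold. Output overshoot = (input overshoot)/R, so 7 − T = (21 − T)/8.
8·(7 − T) = 21 − T → 7·T = 56 − 21 = 35.
T = 35/7 = 5 dBu.

5 dBu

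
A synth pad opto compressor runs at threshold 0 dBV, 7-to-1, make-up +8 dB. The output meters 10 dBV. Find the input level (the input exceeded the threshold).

14 dBV

Stripping the +8 dB make-up gives 2 dBV at the gain stage.
The compressed level sits 2 − 0 = 2 dB over threshold.
Undo the ratio: input overshoot = 2 × 7 = 14 dB, giving input = 14 dBV.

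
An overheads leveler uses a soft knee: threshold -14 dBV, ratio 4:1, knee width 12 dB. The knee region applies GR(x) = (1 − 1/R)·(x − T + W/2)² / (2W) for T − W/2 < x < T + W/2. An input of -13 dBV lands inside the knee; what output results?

-14.53125 dBV

x − T + W/2 = -13 − (-14) + 6 = 7.
GR = (1 − 1/4) × 7² / 24 = 0.75 × 49 / 24 = 1.53125 dB.
Output = -13 − 1.53125 = -14.53125 dBV.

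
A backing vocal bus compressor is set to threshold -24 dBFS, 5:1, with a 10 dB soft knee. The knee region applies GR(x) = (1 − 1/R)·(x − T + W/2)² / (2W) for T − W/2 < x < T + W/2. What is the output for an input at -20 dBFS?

x − T + W/2 = -20 − (-24) + 5 = 9.
GR = (1 − 1/5) × 9² / 20 = 0.8 × 81 / 20 = 3.24 dB.
Output = -20 − 3.24 = -23.24 dBFS.

-23.24 dBFS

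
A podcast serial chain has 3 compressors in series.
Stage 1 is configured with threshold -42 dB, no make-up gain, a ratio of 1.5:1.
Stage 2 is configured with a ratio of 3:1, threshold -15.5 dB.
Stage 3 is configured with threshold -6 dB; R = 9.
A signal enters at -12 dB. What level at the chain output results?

-22 dB

Stage 1: -12 dB is 30 dB over -42 dB; at 1.5:1 that becomes 20 dB over, giving -22 dB.
Stage 2: below threshold (-22 ≤ -15.5); passes unchanged; output -22 dB.
Stage 3: -22 dB ≤ -6 dB, so stage 3 doesn't engage; output -22 dB.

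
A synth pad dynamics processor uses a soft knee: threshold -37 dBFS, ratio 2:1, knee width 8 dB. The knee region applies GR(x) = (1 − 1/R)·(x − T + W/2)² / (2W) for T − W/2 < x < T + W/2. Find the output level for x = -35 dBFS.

-36.125 dBFS

x − T + W/2 = -35 − (-37) + 4 = 6.
GR = (1 − 1/2) × 6² / 16 = 0.5 × 36 / 16 = 1.125 dB.
Output = -35 − 1.125 = -36.125 dBFS.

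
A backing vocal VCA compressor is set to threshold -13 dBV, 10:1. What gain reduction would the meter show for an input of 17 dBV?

17 dBV exceeds the threshold by 30 dB.
At 10:1, output sits 30/10 = 3 dB above threshold.
So the signal is attenuated by 30 − 3 = 27 dB.

27 dB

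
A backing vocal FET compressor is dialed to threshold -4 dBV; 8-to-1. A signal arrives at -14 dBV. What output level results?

-14 dBV

-14 dBV is 10 dB below the -4 dBV threshold, so no gain reduction is applied.
Output = input = -14 dBV.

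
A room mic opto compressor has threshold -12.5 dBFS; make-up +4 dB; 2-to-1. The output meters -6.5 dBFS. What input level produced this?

Remove make-up: -6.5 − 4 = -10.5 dBFS.
The compressed level sits -10.5 − (-12.5) = 2 dB over threshold.
Before 2:1 compression the overshoot was 2 × 2 = 4 dB, so input = -12.5 + 4 = -8.5 dBFS.

-8.5 dBFS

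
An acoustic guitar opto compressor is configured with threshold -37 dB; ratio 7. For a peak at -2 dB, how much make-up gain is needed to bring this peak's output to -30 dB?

2 dB

Overshoot 35 dB → 35/7 = 5 dB after compression, so the compressed level is -37 + 5 = -32 dB.
Make-up = target − compressed = -30 − (-32) = 2 dB.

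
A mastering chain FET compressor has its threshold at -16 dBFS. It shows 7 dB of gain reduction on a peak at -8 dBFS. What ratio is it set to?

8:1

Input overshoot = -8 − (-16) = 8 dB.
Output overshoot = 8 − 7 = 1 dB.
Ratio = input overshoot / output overshoot = 8 / 1 = 8.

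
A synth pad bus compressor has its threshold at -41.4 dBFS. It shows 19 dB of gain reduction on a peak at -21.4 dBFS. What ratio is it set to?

20:1

Input overshoot = -21.4 − (-41.4) = 20 dB.
Output overshoot = 20 − 19 = 1 dB.
Ratio = input overshoot / output overshoot = 20 / 1 = 20.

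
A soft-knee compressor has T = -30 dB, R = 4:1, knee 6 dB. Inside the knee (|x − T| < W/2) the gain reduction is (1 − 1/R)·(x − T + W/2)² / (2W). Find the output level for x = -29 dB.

x − T + W/2 = -29 − (-30) + 3 = 4.
GR = (1 − 1/4) × 4² / 12 = 0.75 × 16 / 12 = 1 dB.
Output = -29 − 1 = -30 dB.

-30 dB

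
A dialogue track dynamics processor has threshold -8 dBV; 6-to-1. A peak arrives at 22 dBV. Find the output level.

-3 dBV

The input is 30 dB above the -8 dBV threshold.
At 6:1 the overshoot is divided by 6, leaving 5 dB above threshold.
That puts the output at -3 dBV.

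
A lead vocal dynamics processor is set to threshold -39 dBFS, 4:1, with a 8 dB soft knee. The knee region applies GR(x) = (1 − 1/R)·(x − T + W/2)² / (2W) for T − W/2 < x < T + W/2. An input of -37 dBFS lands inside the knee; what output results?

-38.6875 dBFS

x − T + W/2 = -37 − (-39) + 4 = 6.
GR = (1 − 1/4) × 6² / 16 = 0.75 × 36 / 16 = 1.6875 dB.
Output = -37 − 1.6875 = -38.6875 dBFS.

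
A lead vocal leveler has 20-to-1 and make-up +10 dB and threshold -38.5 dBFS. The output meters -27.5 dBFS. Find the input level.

-18.5 dBFS

Remove make-up: -27.5 − 10 = -37.5 dBFS.
The compressed level sits -37.5 − (-38.5) = 1 dB over threshold.
Undo the ratio: input overshoot = 1 × 20 = 20 dB, giving input = -18.5 dBFS.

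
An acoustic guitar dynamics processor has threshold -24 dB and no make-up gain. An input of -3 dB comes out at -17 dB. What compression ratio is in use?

3:1

Input overshoot = -3 − (-24) = 21 dB; output overshoot = -17 − (-24) = 7 dB.
Ratio = 21 / 7 = 3.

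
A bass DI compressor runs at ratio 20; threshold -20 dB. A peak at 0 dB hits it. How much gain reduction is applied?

19 dB

0 dB exceeds the threshold by 20 dB.
At 20:1, output sits 20/20 = 1 dB above threshold.
GR = overshoot in − overshoot out = 20 − 1 = 19 dB.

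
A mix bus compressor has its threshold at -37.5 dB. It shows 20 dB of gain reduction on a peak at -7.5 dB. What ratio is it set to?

3:1

Input overshoot = -7.5 − (-37.5) = 30 dB.
Output overshoot = 30 − 20 = 10 dB.
Ratio = input overshoot / output overshoot = 30 / 10 = 3.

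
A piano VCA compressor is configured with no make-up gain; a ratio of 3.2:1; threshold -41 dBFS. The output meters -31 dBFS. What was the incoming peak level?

Post-compression overshoot = -31 − (-41) = 10 dB.
Before 3.2:1 compression the overshoot was 10 × 3.2 = 32 dB, so input = -41 + 32 = -9 dBFS.

-9 dBFS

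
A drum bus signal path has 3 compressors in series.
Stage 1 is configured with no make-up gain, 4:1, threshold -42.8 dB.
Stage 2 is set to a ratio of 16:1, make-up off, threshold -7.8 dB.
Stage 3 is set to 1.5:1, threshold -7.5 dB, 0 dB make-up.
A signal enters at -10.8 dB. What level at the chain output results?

-34.8 dB

Stage 1: overshoot 32 dB → 32/4 = 8 dB → -34.8 dB.
Stage 2: -34.8 dB ≤ -7.8 dB, so stage 2 doesn't engage; output -34.8 dB.
Stage 3: -34.8 dB ≤ -7.5 dB, so stage 3 doesn't engage; output -34.8 dB.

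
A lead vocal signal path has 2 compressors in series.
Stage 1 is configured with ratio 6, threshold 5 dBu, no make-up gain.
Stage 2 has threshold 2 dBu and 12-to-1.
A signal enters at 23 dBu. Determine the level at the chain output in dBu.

2.5 dBu

Stage 1: 23 dBu is 18 dB over 5 dBu; at 6:1 that becomes 3 dB over, giving 8 dBu.
Stage 2: 6 dB above 2 dBu, reduced 12:1 to 0.5 dB above → 2.5 dBu.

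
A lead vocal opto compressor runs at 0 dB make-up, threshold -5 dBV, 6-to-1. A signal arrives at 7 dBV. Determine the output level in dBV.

Overshoot: 7 − (-5) = 12 dB.
The 12 dB excess becomes 2 dB after 6:1 reduction.
So the level is -5 + 2 = -3 dBV.

-3 dBV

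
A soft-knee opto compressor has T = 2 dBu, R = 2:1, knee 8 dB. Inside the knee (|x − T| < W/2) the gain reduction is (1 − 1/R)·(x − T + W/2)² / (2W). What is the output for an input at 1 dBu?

x − T + W/2 = 1 − 2 + 4 = 3.
GR = (1 − 1/2) × 3² / 16 = 0.5 × 9 / 16 = 0.28125 dB.
Output = 1 − 0.28125 = 0.71875 dBu.

0.71875 dBu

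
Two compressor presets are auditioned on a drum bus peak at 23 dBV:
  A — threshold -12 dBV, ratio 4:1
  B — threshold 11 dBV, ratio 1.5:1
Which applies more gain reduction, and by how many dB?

A: overshoot 35 dB → output overshoot 8.75 dB → GR 26.25 dB.
B: overshoot 12 dB → output overshoot 8 dB → GR 4 dB.
A applies 22.25 dB more gain reduction.

A, by 22.25 dB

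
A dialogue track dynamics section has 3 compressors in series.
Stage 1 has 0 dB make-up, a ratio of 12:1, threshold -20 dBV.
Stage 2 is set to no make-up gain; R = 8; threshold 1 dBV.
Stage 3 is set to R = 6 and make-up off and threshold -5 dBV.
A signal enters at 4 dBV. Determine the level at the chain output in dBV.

Stage 1: overshoot 24 dB → 24/12 = 2 dB → -18 dBV.
Stage 2: below threshold (-18 ≤ 1); passes unchanged; output -18 dBV.
Stage 3: -18 dBV ≤ -5 dBV, so stage 3 doesn't engage; output -18 dBV.

-18 dBV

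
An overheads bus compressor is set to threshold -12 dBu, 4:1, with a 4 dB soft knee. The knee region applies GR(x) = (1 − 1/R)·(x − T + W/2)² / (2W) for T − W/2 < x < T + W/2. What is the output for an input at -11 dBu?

-11.84375 dBu

x − T + W/2 = -11 − (-12) + 2 = 3.
GR = (1 − 1/4) × 3² / 8 = 0.75 × 9 / 8 = 0.84375 dB.
Output = -11 − 0.84375 = -11.84375 dBu.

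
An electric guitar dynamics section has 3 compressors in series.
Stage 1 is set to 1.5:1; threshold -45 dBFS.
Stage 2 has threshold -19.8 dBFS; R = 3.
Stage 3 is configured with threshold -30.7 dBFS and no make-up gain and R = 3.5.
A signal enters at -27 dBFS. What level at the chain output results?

-33 dBFS

Stage 1: 18 dB above -45 dBFS, reduced 1.5:1 to 12 dB above → -33 dBFS.
Stage 2: -33 dBFS ≤ -19.8 dBFS, so stage 2 doesn't engage; output -33 dBFS.
Stage 3: -33 dBFS is at or below the -30.7 dBFS threshold — no compression; output -33 dBFS.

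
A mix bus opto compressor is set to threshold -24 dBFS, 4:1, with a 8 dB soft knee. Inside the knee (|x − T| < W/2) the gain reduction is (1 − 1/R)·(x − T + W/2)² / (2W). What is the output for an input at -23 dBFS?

x − T + W/2 = -23 − (-24) + 4 = 5.
GR = (1 − 1/4) × 5² / 16 = 0.75 × 25 / 16 = 1.171875 dB.
Output = -23 − 1.171875 = -24.171875 dBFS.

-24.171875 dBFS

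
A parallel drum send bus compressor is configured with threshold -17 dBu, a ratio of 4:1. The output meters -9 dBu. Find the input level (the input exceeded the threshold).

15 dBu

Post-compression overshoot = -9 − (-17) = 8 dB.
Undo the ratio: input overshoot = 8 × 4 = 32 dB, giving input = 15 dBu.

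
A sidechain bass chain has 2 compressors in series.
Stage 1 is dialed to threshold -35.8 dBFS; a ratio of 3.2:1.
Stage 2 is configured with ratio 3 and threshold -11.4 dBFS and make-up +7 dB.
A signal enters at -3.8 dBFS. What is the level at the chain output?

Stage 1: 32 dB above -35.8 dBFS, reduced 3.2:1 to 10 dB above → -25.8 dBFS.
Stage 2: -25.8 dBFS is at or below the -11.4 dBFS threshold — no compression; make-up brings it to -18.8 dBFS.

-18.8 dBFS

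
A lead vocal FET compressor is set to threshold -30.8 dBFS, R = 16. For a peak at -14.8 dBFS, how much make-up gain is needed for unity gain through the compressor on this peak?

Overshoot 16 dB → 16/16 = 1 dB after compression, so the compressed level is -30.8 + 1 = -29.8 dBFS.
Make-up = target − compressed = -14.8 − (-29.8) = 15 dB.

15 dB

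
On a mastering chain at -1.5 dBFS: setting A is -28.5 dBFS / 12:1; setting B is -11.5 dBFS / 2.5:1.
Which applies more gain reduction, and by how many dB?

A: 27 dB over, compressed to 2.25 dB over, so 24.75 dB of GR.
B: 10 dB over, compressed to 4 dB over, so 6 dB of GR.
Difference: 18.75 dB in favour of A.

A, by 18.75 dB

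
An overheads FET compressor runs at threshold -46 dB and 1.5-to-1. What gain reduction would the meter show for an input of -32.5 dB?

4.5 dB

Overshoot = -32.5 − (-46) = 13.5 dB.
At 1.5:1, output sits 13.5/1.5 = 9 dB above threshold.
GR = overshoot in − overshoot out = 13.5 − 9 = 4.5 dB.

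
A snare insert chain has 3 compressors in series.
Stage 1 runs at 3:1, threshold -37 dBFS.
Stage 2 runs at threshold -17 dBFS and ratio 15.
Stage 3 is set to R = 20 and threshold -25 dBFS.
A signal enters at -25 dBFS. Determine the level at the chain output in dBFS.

Stage 1: 12 dB above -37 dBFS, reduced 3:1 to 4 dB above → -33 dBFS.
Stage 2: -33 dBFS ≤ -17 dBFS, so stage 2 doesn't engage; output -33 dBFS.
Stage 3: below threshold (-33 ≤ -25); passes unchanged; output -33 dBFS.

-33 dBFS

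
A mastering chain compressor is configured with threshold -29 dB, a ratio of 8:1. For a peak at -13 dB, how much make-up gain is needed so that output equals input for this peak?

Overshoot 16 dB → 16/8 = 2 dB after compression, so the compressed level is -29 + 2 = -27 dB.
Make-up = target − compressed = -13 − (-27) = 14 dB.

14 dB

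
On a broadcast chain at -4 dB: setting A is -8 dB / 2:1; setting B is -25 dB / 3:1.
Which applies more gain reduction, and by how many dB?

B, by 12 dB

A: overshoot 4 dB → output overshoot 2 dB → GR 2 dB.
B: overshoot 21 dB → output overshoot 7 dB → GR 14 dB.
Difference: 12 dB in favour of B.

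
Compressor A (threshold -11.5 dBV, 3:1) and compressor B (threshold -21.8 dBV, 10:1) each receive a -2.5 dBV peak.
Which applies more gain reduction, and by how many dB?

B, by 11.37 dB

A: overshoot 9 dB → output overshoot 3 dB → GR 6 dB.
B: overshoot 19.3 dB → output overshoot 1.93 dB → GR 17.37 dB.
B reduces 11.37 dB more.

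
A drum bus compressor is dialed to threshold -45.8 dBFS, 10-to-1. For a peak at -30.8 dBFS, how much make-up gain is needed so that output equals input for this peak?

The peak compresses to -45.8 + 15/10 = -44.3 dBFS.
To reach -30.8 dBFS requires -30.8 − (-44.3) = 13.5 dB of make-up.

13.5 dB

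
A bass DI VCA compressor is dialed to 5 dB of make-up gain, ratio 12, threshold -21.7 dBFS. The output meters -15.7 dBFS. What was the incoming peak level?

Remove make-up: -15.7 − 5 = -20.7 dBFS.
The compressed level sits -20.7 − (-21.7) = 1 dB over threshold.
Input overshoot = R × output overshoot = 12 dB → input = -21.7 + 12 = -9.7 dBFS.

-9.7 dBFS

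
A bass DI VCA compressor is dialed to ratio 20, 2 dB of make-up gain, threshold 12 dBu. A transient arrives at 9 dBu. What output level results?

9 dBu is 3 dB below the 12 dBu threshold, so no gain reduction is applied.
Make-up gain adds 2 dB: 9 + 2 = 11 dBu.

11 dBu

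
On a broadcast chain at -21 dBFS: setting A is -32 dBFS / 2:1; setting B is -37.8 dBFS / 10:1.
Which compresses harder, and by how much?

B, by 9.62 dB

A: GR = 11 − 11/2 = 5.5 dB.
B: GR = 16.8 − 16.8/10 = 15.12 dB.
Difference: 9.62 dB in favour of B.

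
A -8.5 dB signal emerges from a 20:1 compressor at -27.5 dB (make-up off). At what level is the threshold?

-28.5 dB

Gain reduction = -8.5 − (-27.5) = 19 dB; output overshoot = GR / (R − 1) = 19 / 19 = 1 dB.
Threshold = output − output overshoot = -27.5 − 1 = -28.5 dB.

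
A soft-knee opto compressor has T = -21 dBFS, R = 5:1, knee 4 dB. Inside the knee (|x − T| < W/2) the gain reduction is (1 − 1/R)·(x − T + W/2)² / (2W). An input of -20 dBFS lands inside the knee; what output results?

-20.9 dBFS

x − T + W/2 = -20 − (-21) + 2 = 3.
GR = (1 − 1/5) × 3² / 8 = 0.8 × 9 / 8 = 0.9 dB.
Output = -20 − 0.9 = -20.9 dBFS.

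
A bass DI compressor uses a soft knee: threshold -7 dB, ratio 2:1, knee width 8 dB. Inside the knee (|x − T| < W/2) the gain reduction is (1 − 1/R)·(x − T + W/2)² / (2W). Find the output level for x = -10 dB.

x − T + W/2 = -10 − (-7) + 4 = 1.
GR = (1 − 1/2) × 1² / 16 = 0.5 × 1 / 16 = 0.03125 dB.
Output = -10 − 0.03125 = -10.03125 dB.

-10.03125 dB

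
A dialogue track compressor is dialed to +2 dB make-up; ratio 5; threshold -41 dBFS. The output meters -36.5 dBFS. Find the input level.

Stripping the +2 dB make-up gives -38.5 dBFS at the gain stage.
The compressed level sits -38.5 − (-41) = 2.5 dB over threshold.
Input overshoot = R × output overshoot = 12.5 dB → input = -41 + 12.5 = -28.5 dBFS.

-28.5 dBFS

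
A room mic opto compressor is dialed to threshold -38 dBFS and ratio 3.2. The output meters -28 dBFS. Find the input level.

-6 dBFS

Post-compression overshoot = -28 − (-38) = 10 dB.
Undo the ratio: input overshoot = 10 × 3.2 = 32 dB, giving input = -6 dBFS.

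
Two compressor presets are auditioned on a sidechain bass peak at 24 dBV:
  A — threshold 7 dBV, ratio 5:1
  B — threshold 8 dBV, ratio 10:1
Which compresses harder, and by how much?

B, by 0.8 dB

A: 17 dB over, compressed to 3.4 dB over, so 13.6 dB of GR.
B: 16 dB over, compressed to 1.6 dB over, so 14.4 dB of GR.
B applies 0.8 dB more gain reduction.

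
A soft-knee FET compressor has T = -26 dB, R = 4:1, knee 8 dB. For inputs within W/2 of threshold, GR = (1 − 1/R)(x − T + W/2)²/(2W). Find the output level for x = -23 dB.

-25.296875 dB

x − T + W/2 = -23 − (-26) + 4 = 7.
GR = (1 − 1/4) × 7² / 16 = 0.75 × 49 / 16 = 2.296875 dB.
Output = -23 − 2.296875 = -25.296875 dB.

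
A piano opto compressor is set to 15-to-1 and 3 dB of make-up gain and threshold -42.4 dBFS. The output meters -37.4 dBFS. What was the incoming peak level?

Stripping the +3 dB make-up gives -40.4 dBFS at the gain stage.
Post-compression overshoot = -40.4 − (-42.4) = 2 dB.
Before 15:1 compression the overshoot was 2 × 15 = 30 dB, so input = -42.4 + 30 = -12.4 dBFS.

-12.4 dBFS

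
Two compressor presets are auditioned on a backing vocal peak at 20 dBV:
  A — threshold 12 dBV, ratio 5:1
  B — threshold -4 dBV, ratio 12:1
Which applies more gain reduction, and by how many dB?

A: GR = 8 − 8/5 = 6.4 dB.
B: GR = 24 − 24/12 = 22 dB.
Difference: 15.6 dB in favour of B.

B, by 15.6 dB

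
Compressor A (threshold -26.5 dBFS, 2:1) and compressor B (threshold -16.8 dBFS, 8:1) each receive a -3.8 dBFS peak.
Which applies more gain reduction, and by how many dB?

A: 22.7 dB over, compressed to 11.35 dB over, so 11.35 dB of GR.
B: 13 dB over, compressed to 1.625 dB over, so 11.375 dB of GR.
Difference: 0.025 dB in favour of B.

B, by 0.025 dB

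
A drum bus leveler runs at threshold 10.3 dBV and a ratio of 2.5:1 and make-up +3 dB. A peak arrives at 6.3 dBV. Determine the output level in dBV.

6.3 dBV is 4 dB below the 10.3 dBV threshold, so no gain reduction is applied.
Make-up gain adds 3 dB: 6.3 + 3 = 9.3 dBV.

9.3 dBV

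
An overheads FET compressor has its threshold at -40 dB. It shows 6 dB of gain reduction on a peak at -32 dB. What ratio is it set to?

Input overshoot = -32 − (-40) = 8 dB.
Output overshoot = 8 − 6 = 2 dB.
Ratio = input overshoot / output overshoot = 8 / 2 = 4.

4:1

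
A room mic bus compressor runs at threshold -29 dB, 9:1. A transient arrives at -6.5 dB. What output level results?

Overshoot: -6.5 − (-29) = 22.5 dB.
9:1 compression reduces that to 22.5/9 = 2.5 dB over.
Output = -29 + 2.5 = -26.5 dB.

-26.5 dB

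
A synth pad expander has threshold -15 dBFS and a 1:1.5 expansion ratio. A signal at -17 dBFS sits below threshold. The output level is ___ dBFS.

Undershoot = (-15) − (-17) = 2 dB.
At 1:1.5, that expands to 3 dB under threshold.
Output = -15 − 3 = -18 dBFS.

-18 dBFS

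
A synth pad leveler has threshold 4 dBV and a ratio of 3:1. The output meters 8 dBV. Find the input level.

16 dBV

Post-compression overshoot = 8 − 4 = 4 dB.
Input overshoot = R × output overshoot = 12 dB → input = 4 + 12 = 16 dBV.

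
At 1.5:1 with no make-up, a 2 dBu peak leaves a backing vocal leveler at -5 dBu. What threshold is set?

Input is 21 dB above T (since output overshoot × R = input overshoot: (-5 − T)·1.5 = 2 − T gives T = -19 dBu).
Check: -19 + (2 − (-19))/1.5 = -19 + 14 = -5 dBu. ✓

-19 dBu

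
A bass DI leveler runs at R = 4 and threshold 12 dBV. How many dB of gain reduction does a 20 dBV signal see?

6 dB

The signal is 8 dB above threshold.
After 4:1 compression the overshoot becomes 8/4 = 2 dB.
GR = overshoot in − overshoot out = 8 − 2 = 6 dB.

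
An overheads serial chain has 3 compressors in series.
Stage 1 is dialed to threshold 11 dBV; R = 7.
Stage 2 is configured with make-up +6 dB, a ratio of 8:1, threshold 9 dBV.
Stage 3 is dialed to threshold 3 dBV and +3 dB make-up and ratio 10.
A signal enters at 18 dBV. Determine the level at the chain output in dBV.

Stage 1: 7 dB above 11 dBV, reduced 7:1 to 1 dB above → 12 dBV.
Stage 2: 12 dBV is 3 dB over 9 dBV; at 8:1 that becomes 0.375 dB over, giving 9.375 dBV; +6 dB make-up → 15.375 dBV.
Stage 3: 15.375 dBV is 12.375 dB over 3 dBV; at 10:1 that becomes 1.2375 dB over, giving 4.2375 dBV; +3 dB make-up → 7.2375 dBV.

7.2375 dBV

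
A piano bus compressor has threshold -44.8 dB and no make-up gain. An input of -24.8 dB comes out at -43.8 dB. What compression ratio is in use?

20:1

Input overshoot = -24.8 − (-44.8) = 20 dB; output overshoot = -43.8 − (-44.8) = 1 dB.
Ratio = 20 / 1 = 20.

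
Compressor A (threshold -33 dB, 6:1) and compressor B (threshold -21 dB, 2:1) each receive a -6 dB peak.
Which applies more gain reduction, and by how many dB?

A, by 15 dB

A: 27 dB over, compressed to 4.5 dB over, so 22.5 dB of GR.
B: 15 dB over, compressed to 7.5 dB over, so 7.5 dB of GR.
A reduces 15 dB more.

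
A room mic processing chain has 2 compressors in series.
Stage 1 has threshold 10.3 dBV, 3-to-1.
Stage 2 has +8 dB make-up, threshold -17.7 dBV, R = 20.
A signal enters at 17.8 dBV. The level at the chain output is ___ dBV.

Stage 1: overshoot 7.5 dB → 7.5/3 = 2.5 dB → 12.8 dBV.
Stage 2: 12.8 dBV is 30.5 dB over -17.7 dBV; at 20:1 that becomes 1.525 dB over, giving -16.175 dBV; +8 dB make-up → -8.175 dBV.

-8.175 dBV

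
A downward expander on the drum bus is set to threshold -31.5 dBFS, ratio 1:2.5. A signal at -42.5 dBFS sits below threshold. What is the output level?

-59 dBFS

The input is 11 dB below the -31.5 dBFS threshold.
A 1:2.5 expander multiplies undershoot by 2.5: 11 × 2.5 = 27.5 dB below threshold.
Output = -31.5 − 27.5 = -59 dBFS.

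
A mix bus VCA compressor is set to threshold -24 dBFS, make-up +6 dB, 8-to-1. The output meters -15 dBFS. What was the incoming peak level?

0 dBFS

Stripping the +6 dB make-up gives -21 dBFS at the gain stage.
That's 3 dB above the -24 dBFS threshold.
Before 8:1 compression the overshoot was 3 × 8 = 24 dB, so input = -24 + 24 = 0 dBFS.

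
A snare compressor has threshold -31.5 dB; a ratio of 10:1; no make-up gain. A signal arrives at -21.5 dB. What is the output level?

-30.5 dB

Overshoot: -21.5 − (-31.5) = 10 dB.
The 10 dB excess becomes 1 dB after 10:1 reduction.
So the level is -31.5 + 1 = -30.5 dB.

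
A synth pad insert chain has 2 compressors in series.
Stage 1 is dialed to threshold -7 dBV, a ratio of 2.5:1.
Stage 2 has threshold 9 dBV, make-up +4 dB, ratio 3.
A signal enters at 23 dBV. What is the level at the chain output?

Stage 1: 23 dBV is 30 dB over -7 dBV; at 2.5:1 that becomes 12 dB over, giving 5 dBV.
Stage 2: 5 dBV ≤ 9 dBV, so stage 2 doesn't engage; make-up brings it to 9 dBV.

9 dBV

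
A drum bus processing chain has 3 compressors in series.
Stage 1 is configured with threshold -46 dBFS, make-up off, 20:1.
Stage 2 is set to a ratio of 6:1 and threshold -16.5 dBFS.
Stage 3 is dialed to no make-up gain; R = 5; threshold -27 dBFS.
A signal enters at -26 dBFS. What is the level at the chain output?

-45 dBFS

Stage 1: -26 dBFS is 20 dB over -46 dBFS; at 20:1 that becomes 1 dB over, giving -45 dBFS.
Stage 2: below threshold (-45 ≤ -16.5); passes unchanged; output -45 dBFS.
Stage 3: -45 dBFS is at or below the -27 dBFS threshold — no compression; output -45 dBFS.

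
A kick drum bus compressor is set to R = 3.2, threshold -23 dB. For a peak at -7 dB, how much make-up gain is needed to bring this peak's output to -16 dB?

Overshoot 16 dB → 16/3.2 = 5 dB after compression, so the compressed level is -23 + 5 = -18 dB.
Make-up = target − compressed = -16 − (-18) = 2 dB.

2 dB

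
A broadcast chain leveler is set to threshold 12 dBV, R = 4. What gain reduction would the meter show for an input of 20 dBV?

The signal is 8 dB above threshold.
At 4:1, output sits 8/4 = 2 dB above threshold.
So the signal is attenuated by 8 − 2 = 6 dB.

6 dB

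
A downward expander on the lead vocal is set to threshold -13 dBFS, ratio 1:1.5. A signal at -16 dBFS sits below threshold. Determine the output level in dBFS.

The input is 3 dB below the -13 dBFS threshold.
A 1:1.5 expander multiplies undershoot by 1.5: 3 × 1.5 = 4.5 dB below threshold.
Output = -13 − 4.5 = -17.5 dBFS.

-17.5 dBFS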